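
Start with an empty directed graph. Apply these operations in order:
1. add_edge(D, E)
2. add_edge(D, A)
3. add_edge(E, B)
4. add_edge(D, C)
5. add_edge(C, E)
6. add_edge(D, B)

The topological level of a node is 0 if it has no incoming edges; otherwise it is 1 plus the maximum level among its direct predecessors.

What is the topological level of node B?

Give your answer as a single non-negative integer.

Answer: 3

Derivation:
Op 1: add_edge(D, E). Edges now: 1
Op 2: add_edge(D, A). Edges now: 2
Op 3: add_edge(E, B). Edges now: 3
Op 4: add_edge(D, C). Edges now: 4
Op 5: add_edge(C, E). Edges now: 5
Op 6: add_edge(D, B). Edges now: 6
Compute levels (Kahn BFS):
  sources (in-degree 0): D
  process D: level=0
    D->A: in-degree(A)=0, level(A)=1, enqueue
    D->B: in-degree(B)=1, level(B)>=1
    D->C: in-degree(C)=0, level(C)=1, enqueue
    D->E: in-degree(E)=1, level(E)>=1
  process A: level=1
  process C: level=1
    C->E: in-degree(E)=0, level(E)=2, enqueue
  process E: level=2
    E->B: in-degree(B)=0, level(B)=3, enqueue
  process B: level=3
All levels: A:1, B:3, C:1, D:0, E:2
level(B) = 3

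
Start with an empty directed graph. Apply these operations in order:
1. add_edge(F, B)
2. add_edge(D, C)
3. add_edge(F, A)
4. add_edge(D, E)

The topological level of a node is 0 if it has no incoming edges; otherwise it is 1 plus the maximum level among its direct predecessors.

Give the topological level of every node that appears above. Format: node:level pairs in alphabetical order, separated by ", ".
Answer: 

Op 1: add_edge(F, B). Edges now: 1
Op 2: add_edge(D, C). Edges now: 2
Op 3: add_edge(F, A). Edges now: 3
Op 4: add_edge(D, E). Edges now: 4
Compute levels (Kahn BFS):
  sources (in-degree 0): D, F
  process D: level=0
    D->C: in-degree(C)=0, level(C)=1, enqueue
    D->E: in-degree(E)=0, level(E)=1, enqueue
  process F: level=0
    F->A: in-degree(A)=0, level(A)=1, enqueue
    F->B: in-degree(B)=0, level(B)=1, enqueue
  process C: level=1
  process E: level=1
  process A: level=1
  process B: level=1
All levels: A:1, B:1, C:1, D:0, E:1, F:0

Answer: A:1, B:1, C:1, D:0, E:1, F:0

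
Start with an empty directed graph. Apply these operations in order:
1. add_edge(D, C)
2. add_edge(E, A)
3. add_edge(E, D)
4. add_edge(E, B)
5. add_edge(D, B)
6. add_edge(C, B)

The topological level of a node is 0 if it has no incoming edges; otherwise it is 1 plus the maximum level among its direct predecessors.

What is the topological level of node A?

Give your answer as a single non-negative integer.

Op 1: add_edge(D, C). Edges now: 1
Op 2: add_edge(E, A). Edges now: 2
Op 3: add_edge(E, D). Edges now: 3
Op 4: add_edge(E, B). Edges now: 4
Op 5: add_edge(D, B). Edges now: 5
Op 6: add_edge(C, B). Edges now: 6
Compute levels (Kahn BFS):
  sources (in-degree 0): E
  process E: level=0
    E->A: in-degree(A)=0, level(A)=1, enqueue
    E->B: in-degree(B)=2, level(B)>=1
    E->D: in-degree(D)=0, level(D)=1, enqueue
  process A: level=1
  process D: level=1
    D->B: in-degree(B)=1, level(B)>=2
    D->C: in-degree(C)=0, level(C)=2, enqueue
  process C: level=2
    C->B: in-degree(B)=0, level(B)=3, enqueue
  process B: level=3
All levels: A:1, B:3, C:2, D:1, E:0
level(A) = 1

Answer: 1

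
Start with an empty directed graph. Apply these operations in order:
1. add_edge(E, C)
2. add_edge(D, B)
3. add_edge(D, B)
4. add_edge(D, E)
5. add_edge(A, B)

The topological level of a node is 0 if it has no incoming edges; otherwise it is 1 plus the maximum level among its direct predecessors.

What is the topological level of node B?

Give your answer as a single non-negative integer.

Answer: 1

Derivation:
Op 1: add_edge(E, C). Edges now: 1
Op 2: add_edge(D, B). Edges now: 2
Op 3: add_edge(D, B) (duplicate, no change). Edges now: 2
Op 4: add_edge(D, E). Edges now: 3
Op 5: add_edge(A, B). Edges now: 4
Compute levels (Kahn BFS):
  sources (in-degree 0): A, D
  process A: level=0
    A->B: in-degree(B)=1, level(B)>=1
  process D: level=0
    D->B: in-degree(B)=0, level(B)=1, enqueue
    D->E: in-degree(E)=0, level(E)=1, enqueue
  process B: level=1
  process E: level=1
    E->C: in-degree(C)=0, level(C)=2, enqueue
  process C: level=2
All levels: A:0, B:1, C:2, D:0, E:1
level(B) = 1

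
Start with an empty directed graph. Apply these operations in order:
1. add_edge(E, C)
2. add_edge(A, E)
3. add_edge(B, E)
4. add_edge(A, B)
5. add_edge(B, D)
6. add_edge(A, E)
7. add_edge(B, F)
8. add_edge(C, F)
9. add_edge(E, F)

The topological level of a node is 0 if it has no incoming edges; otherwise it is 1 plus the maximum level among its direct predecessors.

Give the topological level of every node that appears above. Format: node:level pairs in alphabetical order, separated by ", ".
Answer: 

Op 1: add_edge(E, C). Edges now: 1
Op 2: add_edge(A, E). Edges now: 2
Op 3: add_edge(B, E). Edges now: 3
Op 4: add_edge(A, B). Edges now: 4
Op 5: add_edge(B, D). Edges now: 5
Op 6: add_edge(A, E) (duplicate, no change). Edges now: 5
Op 7: add_edge(B, F). Edges now: 6
Op 8: add_edge(C, F). Edges now: 7
Op 9: add_edge(E, F). Edges now: 8
Compute levels (Kahn BFS):
  sources (in-degree 0): A
  process A: level=0
    A->B: in-degree(B)=0, level(B)=1, enqueue
    A->E: in-degree(E)=1, level(E)>=1
  process B: level=1
    B->D: in-degree(D)=0, level(D)=2, enqueue
    B->E: in-degree(E)=0, level(E)=2, enqueue
    B->F: in-degree(F)=2, level(F)>=2
  process D: level=2
  process E: level=2
    E->C: in-degree(C)=0, level(C)=3, enqueue
    E->F: in-degree(F)=1, level(F)>=3
  process C: level=3
    C->F: in-degree(F)=0, level(F)=4, enqueue
  process F: level=4
All levels: A:0, B:1, C:3, D:2, E:2, F:4

Answer: A:0, B:1, C:3, D:2, E:2, F:4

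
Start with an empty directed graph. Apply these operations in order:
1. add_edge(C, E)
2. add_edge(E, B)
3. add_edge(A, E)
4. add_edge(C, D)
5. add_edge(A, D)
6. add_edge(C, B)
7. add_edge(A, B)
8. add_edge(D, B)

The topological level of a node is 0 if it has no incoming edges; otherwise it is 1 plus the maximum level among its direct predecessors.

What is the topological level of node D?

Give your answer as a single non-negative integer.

Op 1: add_edge(C, E). Edges now: 1
Op 2: add_edge(E, B). Edges now: 2
Op 3: add_edge(A, E). Edges now: 3
Op 4: add_edge(C, D). Edges now: 4
Op 5: add_edge(A, D). Edges now: 5
Op 6: add_edge(C, B). Edges now: 6
Op 7: add_edge(A, B). Edges now: 7
Op 8: add_edge(D, B). Edges now: 8
Compute levels (Kahn BFS):
  sources (in-degree 0): A, C
  process A: level=0
    A->B: in-degree(B)=3, level(B)>=1
    A->D: in-degree(D)=1, level(D)>=1
    A->E: in-degree(E)=1, level(E)>=1
  process C: level=0
    C->B: in-degree(B)=2, level(B)>=1
    C->D: in-degree(D)=0, level(D)=1, enqueue
    C->E: in-degree(E)=0, level(E)=1, enqueue
  process D: level=1
    D->B: in-degree(B)=1, level(B)>=2
  process E: level=1
    E->B: in-degree(B)=0, level(B)=2, enqueue
  process B: level=2
All levels: A:0, B:2, C:0, D:1, E:1
level(D) = 1

Answer: 1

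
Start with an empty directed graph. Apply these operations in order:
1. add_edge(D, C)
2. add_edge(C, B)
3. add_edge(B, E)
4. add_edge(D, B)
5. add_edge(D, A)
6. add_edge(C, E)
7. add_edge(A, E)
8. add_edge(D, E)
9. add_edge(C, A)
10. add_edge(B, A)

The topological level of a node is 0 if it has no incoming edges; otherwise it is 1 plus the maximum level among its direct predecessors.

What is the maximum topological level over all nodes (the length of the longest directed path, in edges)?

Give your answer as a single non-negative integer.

Op 1: add_edge(D, C). Edges now: 1
Op 2: add_edge(C, B). Edges now: 2
Op 3: add_edge(B, E). Edges now: 3
Op 4: add_edge(D, B). Edges now: 4
Op 5: add_edge(D, A). Edges now: 5
Op 6: add_edge(C, E). Edges now: 6
Op 7: add_edge(A, E). Edges now: 7
Op 8: add_edge(D, E). Edges now: 8
Op 9: add_edge(C, A). Edges now: 9
Op 10: add_edge(B, A). Edges now: 10
Compute levels (Kahn BFS):
  sources (in-degree 0): D
  process D: level=0
    D->A: in-degree(A)=2, level(A)>=1
    D->B: in-degree(B)=1, level(B)>=1
    D->C: in-degree(C)=0, level(C)=1, enqueue
    D->E: in-degree(E)=3, level(E)>=1
  process C: level=1
    C->A: in-degree(A)=1, level(A)>=2
    C->B: in-degree(B)=0, level(B)=2, enqueue
    C->E: in-degree(E)=2, level(E)>=2
  process B: level=2
    B->A: in-degree(A)=0, level(A)=3, enqueue
    B->E: in-degree(E)=1, level(E)>=3
  process A: level=3
    A->E: in-degree(E)=0, level(E)=4, enqueue
  process E: level=4
All levels: A:3, B:2, C:1, D:0, E:4
max level = 4

Answer: 4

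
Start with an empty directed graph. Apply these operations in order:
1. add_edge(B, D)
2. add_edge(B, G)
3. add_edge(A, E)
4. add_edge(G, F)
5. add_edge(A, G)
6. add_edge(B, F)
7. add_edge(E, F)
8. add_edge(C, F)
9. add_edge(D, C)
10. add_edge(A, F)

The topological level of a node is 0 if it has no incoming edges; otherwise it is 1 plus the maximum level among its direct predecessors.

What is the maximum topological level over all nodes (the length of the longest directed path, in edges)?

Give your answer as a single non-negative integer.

Op 1: add_edge(B, D). Edges now: 1
Op 2: add_edge(B, G). Edges now: 2
Op 3: add_edge(A, E). Edges now: 3
Op 4: add_edge(G, F). Edges now: 4
Op 5: add_edge(A, G). Edges now: 5
Op 6: add_edge(B, F). Edges now: 6
Op 7: add_edge(E, F). Edges now: 7
Op 8: add_edge(C, F). Edges now: 8
Op 9: add_edge(D, C). Edges now: 9
Op 10: add_edge(A, F). Edges now: 10
Compute levels (Kahn BFS):
  sources (in-degree 0): A, B
  process A: level=0
    A->E: in-degree(E)=0, level(E)=1, enqueue
    A->F: in-degree(F)=4, level(F)>=1
    A->G: in-degree(G)=1, level(G)>=1
  process B: level=0
    B->D: in-degree(D)=0, level(D)=1, enqueue
    B->F: in-degree(F)=3, level(F)>=1
    B->G: in-degree(G)=0, level(G)=1, enqueue
  process E: level=1
    E->F: in-degree(F)=2, level(F)>=2
  process D: level=1
    D->C: in-degree(C)=0, level(C)=2, enqueue
  process G: level=1
    G->F: in-degree(F)=1, level(F)>=2
  process C: level=2
    C->F: in-degree(F)=0, level(F)=3, enqueue
  process F: level=3
All levels: A:0, B:0, C:2, D:1, E:1, F:3, G:1
max level = 3

Answer: 3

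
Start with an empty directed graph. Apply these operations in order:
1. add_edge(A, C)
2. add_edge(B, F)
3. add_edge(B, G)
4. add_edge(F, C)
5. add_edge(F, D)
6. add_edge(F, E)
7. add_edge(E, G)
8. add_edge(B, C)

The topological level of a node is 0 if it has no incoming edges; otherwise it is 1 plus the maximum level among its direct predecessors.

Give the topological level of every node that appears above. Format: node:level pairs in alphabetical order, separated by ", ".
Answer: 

Answer: A:0, B:0, C:2, D:2, E:2, F:1, G:3

Derivation:
Op 1: add_edge(A, C). Edges now: 1
Op 2: add_edge(B, F). Edges now: 2
Op 3: add_edge(B, G). Edges now: 3
Op 4: add_edge(F, C). Edges now: 4
Op 5: add_edge(F, D). Edges now: 5
Op 6: add_edge(F, E). Edges now: 6
Op 7: add_edge(E, G). Edges now: 7
Op 8: add_edge(B, C). Edges now: 8
Compute levels (Kahn BFS):
  sources (in-degree 0): A, B
  process A: level=0
    A->C: in-degree(C)=2, level(C)>=1
  process B: level=0
    B->C: in-degree(C)=1, level(C)>=1
    B->F: in-degree(F)=0, level(F)=1, enqueue
    B->G: in-degree(G)=1, level(G)>=1
  process F: level=1
    F->C: in-degree(C)=0, level(C)=2, enqueue
    F->D: in-degree(D)=0, level(D)=2, enqueue
    F->E: in-degree(E)=0, level(E)=2, enqueue
  process C: level=2
  process D: level=2
  process E: level=2
    E->G: in-degree(G)=0, level(G)=3, enqueue
  process G: level=3
All levels: A:0, B:0, C:2, D:2, E:2, F:1, G:3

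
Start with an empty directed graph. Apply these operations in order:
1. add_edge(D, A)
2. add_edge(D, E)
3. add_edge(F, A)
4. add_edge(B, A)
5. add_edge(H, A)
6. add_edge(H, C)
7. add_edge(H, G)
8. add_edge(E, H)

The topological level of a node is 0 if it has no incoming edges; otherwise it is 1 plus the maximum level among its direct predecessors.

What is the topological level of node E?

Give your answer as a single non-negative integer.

Op 1: add_edge(D, A). Edges now: 1
Op 2: add_edge(D, E). Edges now: 2
Op 3: add_edge(F, A). Edges now: 3
Op 4: add_edge(B, A). Edges now: 4
Op 5: add_edge(H, A). Edges now: 5
Op 6: add_edge(H, C). Edges now: 6
Op 7: add_edge(H, G). Edges now: 7
Op 8: add_edge(E, H). Edges now: 8
Compute levels (Kahn BFS):
  sources (in-degree 0): B, D, F
  process B: level=0
    B->A: in-degree(A)=3, level(A)>=1
  process D: level=0
    D->A: in-degree(A)=2, level(A)>=1
    D->E: in-degree(E)=0, level(E)=1, enqueue
  process F: level=0
    F->A: in-degree(A)=1, level(A)>=1
  process E: level=1
    E->H: in-degree(H)=0, level(H)=2, enqueue
  process H: level=2
    H->A: in-degree(A)=0, level(A)=3, enqueue
    H->C: in-degree(C)=0, level(C)=3, enqueue
    H->G: in-degree(G)=0, level(G)=3, enqueue
  process A: level=3
  process C: level=3
  process G: level=3
All levels: A:3, B:0, C:3, D:0, E:1, F:0, G:3, H:2
level(E) = 1

Answer: 1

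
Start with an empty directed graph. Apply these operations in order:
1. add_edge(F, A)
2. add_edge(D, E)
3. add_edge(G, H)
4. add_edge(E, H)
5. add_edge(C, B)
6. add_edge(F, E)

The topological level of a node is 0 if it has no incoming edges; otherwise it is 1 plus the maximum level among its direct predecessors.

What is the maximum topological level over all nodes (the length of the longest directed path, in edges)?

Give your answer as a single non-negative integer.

Answer: 2

Derivation:
Op 1: add_edge(F, A). Edges now: 1
Op 2: add_edge(D, E). Edges now: 2
Op 3: add_edge(G, H). Edges now: 3
Op 4: add_edge(E, H). Edges now: 4
Op 5: add_edge(C, B). Edges now: 5
Op 6: add_edge(F, E). Edges now: 6
Compute levels (Kahn BFS):
  sources (in-degree 0): C, D, F, G
  process C: level=0
    C->B: in-degree(B)=0, level(B)=1, enqueue
  process D: level=0
    D->E: in-degree(E)=1, level(E)>=1
  process F: level=0
    F->A: in-degree(A)=0, level(A)=1, enqueue
    F->E: in-degree(E)=0, level(E)=1, enqueue
  process G: level=0
    G->H: in-degree(H)=1, level(H)>=1
  process B: level=1
  process A: level=1
  process E: level=1
    E->H: in-degree(H)=0, level(H)=2, enqueue
  process H: level=2
All levels: A:1, B:1, C:0, D:0, E:1, F:0, G:0, H:2
max level = 2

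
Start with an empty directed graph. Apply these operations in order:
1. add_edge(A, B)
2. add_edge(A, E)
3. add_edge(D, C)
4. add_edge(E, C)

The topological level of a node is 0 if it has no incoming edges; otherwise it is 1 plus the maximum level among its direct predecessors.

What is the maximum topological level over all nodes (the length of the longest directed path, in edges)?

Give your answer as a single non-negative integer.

Answer: 2

Derivation:
Op 1: add_edge(A, B). Edges now: 1
Op 2: add_edge(A, E). Edges now: 2
Op 3: add_edge(D, C). Edges now: 3
Op 4: add_edge(E, C). Edges now: 4
Compute levels (Kahn BFS):
  sources (in-degree 0): A, D
  process A: level=0
    A->B: in-degree(B)=0, level(B)=1, enqueue
    A->E: in-degree(E)=0, level(E)=1, enqueue
  process D: level=0
    D->C: in-degree(C)=1, level(C)>=1
  process B: level=1
  process E: level=1
    E->C: in-degree(C)=0, level(C)=2, enqueue
  process C: level=2
All levels: A:0, B:1, C:2, D:0, E:1
max level = 2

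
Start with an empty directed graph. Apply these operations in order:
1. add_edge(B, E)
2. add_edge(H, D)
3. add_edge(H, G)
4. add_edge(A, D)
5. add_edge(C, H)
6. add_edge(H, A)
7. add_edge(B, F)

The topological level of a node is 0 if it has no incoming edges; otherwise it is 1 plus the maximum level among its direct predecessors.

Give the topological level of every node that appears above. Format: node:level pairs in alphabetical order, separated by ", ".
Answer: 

Answer: A:2, B:0, C:0, D:3, E:1, F:1, G:2, H:1

Derivation:
Op 1: add_edge(B, E). Edges now: 1
Op 2: add_edge(H, D). Edges now: 2
Op 3: add_edge(H, G). Edges now: 3
Op 4: add_edge(A, D). Edges now: 4
Op 5: add_edge(C, H). Edges now: 5
Op 6: add_edge(H, A). Edges now: 6
Op 7: add_edge(B, F). Edges now: 7
Compute levels (Kahn BFS):
  sources (in-degree 0): B, C
  process B: level=0
    B->E: in-degree(E)=0, level(E)=1, enqueue
    B->F: in-degree(F)=0, level(F)=1, enqueue
  process C: level=0
    C->H: in-degree(H)=0, level(H)=1, enqueue
  process E: level=1
  process F: level=1
  process H: level=1
    H->A: in-degree(A)=0, level(A)=2, enqueue
    H->D: in-degree(D)=1, level(D)>=2
    H->G: in-degree(G)=0, level(G)=2, enqueue
  process A: level=2
    A->D: in-degree(D)=0, level(D)=3, enqueue
  process G: level=2
  process D: level=3
All levels: A:2, B:0, C:0, D:3, E:1, F:1, G:2, H:1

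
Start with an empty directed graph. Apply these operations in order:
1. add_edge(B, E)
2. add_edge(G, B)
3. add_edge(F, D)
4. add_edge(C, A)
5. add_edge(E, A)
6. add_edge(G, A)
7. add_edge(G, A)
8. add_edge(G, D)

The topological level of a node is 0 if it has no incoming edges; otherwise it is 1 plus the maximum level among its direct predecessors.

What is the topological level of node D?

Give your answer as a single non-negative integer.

Answer: 1

Derivation:
Op 1: add_edge(B, E). Edges now: 1
Op 2: add_edge(G, B). Edges now: 2
Op 3: add_edge(F, D). Edges now: 3
Op 4: add_edge(C, A). Edges now: 4
Op 5: add_edge(E, A). Edges now: 5
Op 6: add_edge(G, A). Edges now: 6
Op 7: add_edge(G, A) (duplicate, no change). Edges now: 6
Op 8: add_edge(G, D). Edges now: 7
Compute levels (Kahn BFS):
  sources (in-degree 0): C, F, G
  process C: level=0
    C->A: in-degree(A)=2, level(A)>=1
  process F: level=0
    F->D: in-degree(D)=1, level(D)>=1
  process G: level=0
    G->A: in-degree(A)=1, level(A)>=1
    G->B: in-degree(B)=0, level(B)=1, enqueue
    G->D: in-degree(D)=0, level(D)=1, enqueue
  process B: level=1
    B->E: in-degree(E)=0, level(E)=2, enqueue
  process D: level=1
  process E: level=2
    E->A: in-degree(A)=0, level(A)=3, enqueue
  process A: level=3
All levels: A:3, B:1, C:0, D:1, E:2, F:0, G:0
level(D) = 1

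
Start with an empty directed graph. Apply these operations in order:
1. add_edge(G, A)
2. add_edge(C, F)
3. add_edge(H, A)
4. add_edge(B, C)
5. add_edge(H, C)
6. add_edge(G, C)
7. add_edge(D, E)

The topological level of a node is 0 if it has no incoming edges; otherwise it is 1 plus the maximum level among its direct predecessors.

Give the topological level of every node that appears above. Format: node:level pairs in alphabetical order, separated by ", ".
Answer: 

Answer: A:1, B:0, C:1, D:0, E:1, F:2, G:0, H:0

Derivation:
Op 1: add_edge(G, A). Edges now: 1
Op 2: add_edge(C, F). Edges now: 2
Op 3: add_edge(H, A). Edges now: 3
Op 4: add_edge(B, C). Edges now: 4
Op 5: add_edge(H, C). Edges now: 5
Op 6: add_edge(G, C). Edges now: 6
Op 7: add_edge(D, E). Edges now: 7
Compute levels (Kahn BFS):
  sources (in-degree 0): B, D, G, H
  process B: level=0
    B->C: in-degree(C)=2, level(C)>=1
  process D: level=0
    D->E: in-degree(E)=0, level(E)=1, enqueue
  process G: level=0
    G->A: in-degree(A)=1, level(A)>=1
    G->C: in-degree(C)=1, level(C)>=1
  process H: level=0
    H->A: in-degree(A)=0, level(A)=1, enqueue
    H->C: in-degree(C)=0, level(C)=1, enqueue
  process E: level=1
  process A: level=1
  process C: level=1
    C->F: in-degree(F)=0, level(F)=2, enqueue
  process F: level=2
All levels: A:1, B:0, C:1, D:0, E:1, F:2, G:0, H:0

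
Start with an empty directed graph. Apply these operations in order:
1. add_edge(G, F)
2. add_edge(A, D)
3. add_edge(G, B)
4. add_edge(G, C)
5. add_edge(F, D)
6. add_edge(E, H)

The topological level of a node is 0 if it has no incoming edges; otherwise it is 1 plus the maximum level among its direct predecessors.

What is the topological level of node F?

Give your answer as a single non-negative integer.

Op 1: add_edge(G, F). Edges now: 1
Op 2: add_edge(A, D). Edges now: 2
Op 3: add_edge(G, B). Edges now: 3
Op 4: add_edge(G, C). Edges now: 4
Op 5: add_edge(F, D). Edges now: 5
Op 6: add_edge(E, H). Edges now: 6
Compute levels (Kahn BFS):
  sources (in-degree 0): A, E, G
  process A: level=0
    A->D: in-degree(D)=1, level(D)>=1
  process E: level=0
    E->H: in-degree(H)=0, level(H)=1, enqueue
  process G: level=0
    G->B: in-degree(B)=0, level(B)=1, enqueue
    G->C: in-degree(C)=0, level(C)=1, enqueue
    G->F: in-degree(F)=0, level(F)=1, enqueue
  process H: level=1
  process B: level=1
  process C: level=1
  process F: level=1
    F->D: in-degree(D)=0, level(D)=2, enqueue
  process D: level=2
All levels: A:0, B:1, C:1, D:2, E:0, F:1, G:0, H:1
level(F) = 1

Answer: 1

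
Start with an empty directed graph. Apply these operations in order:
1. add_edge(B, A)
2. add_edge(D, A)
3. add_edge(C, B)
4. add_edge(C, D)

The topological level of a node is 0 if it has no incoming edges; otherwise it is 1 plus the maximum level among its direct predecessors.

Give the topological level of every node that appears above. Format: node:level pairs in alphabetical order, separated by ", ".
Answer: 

Op 1: add_edge(B, A). Edges now: 1
Op 2: add_edge(D, A). Edges now: 2
Op 3: add_edge(C, B). Edges now: 3
Op 4: add_edge(C, D). Edges now: 4
Compute levels (Kahn BFS):
  sources (in-degree 0): C
  process C: level=0
    C->B: in-degree(B)=0, level(B)=1, enqueue
    C->D: in-degree(D)=0, level(D)=1, enqueue
  process B: level=1
    B->A: in-degree(A)=1, level(A)>=2
  process D: level=1
    D->A: in-degree(A)=0, level(A)=2, enqueue
  process A: level=2
All levels: A:2, B:1, C:0, D:1

Answer: A:2, B:1, C:0, D:1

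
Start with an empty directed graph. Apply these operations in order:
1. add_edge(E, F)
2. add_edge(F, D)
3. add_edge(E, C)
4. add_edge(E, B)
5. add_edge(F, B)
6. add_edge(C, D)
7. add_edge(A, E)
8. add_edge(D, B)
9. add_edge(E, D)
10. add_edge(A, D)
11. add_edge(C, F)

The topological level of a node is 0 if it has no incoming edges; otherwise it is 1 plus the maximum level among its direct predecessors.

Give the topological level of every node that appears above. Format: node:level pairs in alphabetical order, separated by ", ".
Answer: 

Op 1: add_edge(E, F). Edges now: 1
Op 2: add_edge(F, D). Edges now: 2
Op 3: add_edge(E, C). Edges now: 3
Op 4: add_edge(E, B). Edges now: 4
Op 5: add_edge(F, B). Edges now: 5
Op 6: add_edge(C, D). Edges now: 6
Op 7: add_edge(A, E). Edges now: 7
Op 8: add_edge(D, B). Edges now: 8
Op 9: add_edge(E, D). Edges now: 9
Op 10: add_edge(A, D). Edges now: 10
Op 11: add_edge(C, F). Edges now: 11
Compute levels (Kahn BFS):
  sources (in-degree 0): A
  process A: level=0
    A->D: in-degree(D)=3, level(D)>=1
    A->E: in-degree(E)=0, level(E)=1, enqueue
  process E: level=1
    E->B: in-degree(B)=2, level(B)>=2
    E->C: in-degree(C)=0, level(C)=2, enqueue
    E->D: in-degree(D)=2, level(D)>=2
    E->F: in-degree(F)=1, level(F)>=2
  process C: level=2
    C->D: in-degree(D)=1, level(D)>=3
    C->F: in-degree(F)=0, level(F)=3, enqueue
  process F: level=3
    F->B: in-degree(B)=1, level(B)>=4
    F->D: in-degree(D)=0, level(D)=4, enqueue
  process D: level=4
    D->B: in-degree(B)=0, level(B)=5, enqueue
  process B: level=5
All levels: A:0, B:5, C:2, D:4, E:1, F:3

Answer: A:0, B:5, C:2, D:4, E:1, F:3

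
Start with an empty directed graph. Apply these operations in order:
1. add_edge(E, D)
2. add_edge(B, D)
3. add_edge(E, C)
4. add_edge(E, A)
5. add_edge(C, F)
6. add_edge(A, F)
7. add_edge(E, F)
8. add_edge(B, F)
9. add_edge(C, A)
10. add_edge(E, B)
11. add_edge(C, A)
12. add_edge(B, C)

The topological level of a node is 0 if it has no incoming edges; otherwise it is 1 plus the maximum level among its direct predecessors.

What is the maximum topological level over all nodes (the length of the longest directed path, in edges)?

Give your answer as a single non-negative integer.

Op 1: add_edge(E, D). Edges now: 1
Op 2: add_edge(B, D). Edges now: 2
Op 3: add_edge(E, C). Edges now: 3
Op 4: add_edge(E, A). Edges now: 4
Op 5: add_edge(C, F). Edges now: 5
Op 6: add_edge(A, F). Edges now: 6
Op 7: add_edge(E, F). Edges now: 7
Op 8: add_edge(B, F). Edges now: 8
Op 9: add_edge(C, A). Edges now: 9
Op 10: add_edge(E, B). Edges now: 10
Op 11: add_edge(C, A) (duplicate, no change). Edges now: 10
Op 12: add_edge(B, C). Edges now: 11
Compute levels (Kahn BFS):
  sources (in-degree 0): E
  process E: level=0
    E->A: in-degree(A)=1, level(A)>=1
    E->B: in-degree(B)=0, level(B)=1, enqueue
    E->C: in-degree(C)=1, level(C)>=1
    E->D: in-degree(D)=1, level(D)>=1
    E->F: in-degree(F)=3, level(F)>=1
  process B: level=1
    B->C: in-degree(C)=0, level(C)=2, enqueue
    B->D: in-degree(D)=0, level(D)=2, enqueue
    B->F: in-degree(F)=2, level(F)>=2
  process C: level=2
    C->A: in-degree(A)=0, level(A)=3, enqueue
    C->F: in-degree(F)=1, level(F)>=3
  process D: level=2
  process A: level=3
    A->F: in-degree(F)=0, level(F)=4, enqueue
  process F: level=4
All levels: A:3, B:1, C:2, D:2, E:0, F:4
max level = 4

Answer: 4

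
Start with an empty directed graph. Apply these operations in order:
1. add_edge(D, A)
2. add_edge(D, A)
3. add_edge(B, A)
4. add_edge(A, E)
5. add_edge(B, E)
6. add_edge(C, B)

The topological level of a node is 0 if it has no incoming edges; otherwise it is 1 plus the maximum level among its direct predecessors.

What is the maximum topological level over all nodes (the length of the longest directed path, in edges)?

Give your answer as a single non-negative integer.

Op 1: add_edge(D, A). Edges now: 1
Op 2: add_edge(D, A) (duplicate, no change). Edges now: 1
Op 3: add_edge(B, A). Edges now: 2
Op 4: add_edge(A, E). Edges now: 3
Op 5: add_edge(B, E). Edges now: 4
Op 6: add_edge(C, B). Edges now: 5
Compute levels (Kahn BFS):
  sources (in-degree 0): C, D
  process C: level=0
    C->B: in-degree(B)=0, level(B)=1, enqueue
  process D: level=0
    D->A: in-degree(A)=1, level(A)>=1
  process B: level=1
    B->A: in-degree(A)=0, level(A)=2, enqueue
    B->E: in-degree(E)=1, level(E)>=2
  process A: level=2
    A->E: in-degree(E)=0, level(E)=3, enqueue
  process E: level=3
All levels: A:2, B:1, C:0, D:0, E:3
max level = 3

Answer: 3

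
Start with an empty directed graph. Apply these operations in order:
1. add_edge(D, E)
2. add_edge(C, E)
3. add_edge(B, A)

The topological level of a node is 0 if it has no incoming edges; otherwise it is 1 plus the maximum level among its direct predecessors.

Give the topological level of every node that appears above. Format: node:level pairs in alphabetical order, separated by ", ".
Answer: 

Op 1: add_edge(D, E). Edges now: 1
Op 2: add_edge(C, E). Edges now: 2
Op 3: add_edge(B, A). Edges now: 3
Compute levels (Kahn BFS):
  sources (in-degree 0): B, C, D
  process B: level=0
    B->A: in-degree(A)=0, level(A)=1, enqueue
  process C: level=0
    C->E: in-degree(E)=1, level(E)>=1
  process D: level=0
    D->E: in-degree(E)=0, level(E)=1, enqueue
  process A: level=1
  process E: level=1
All levels: A:1, B:0, C:0, D:0, E:1

Answer: A:1, B:0, C:0, D:0, E:1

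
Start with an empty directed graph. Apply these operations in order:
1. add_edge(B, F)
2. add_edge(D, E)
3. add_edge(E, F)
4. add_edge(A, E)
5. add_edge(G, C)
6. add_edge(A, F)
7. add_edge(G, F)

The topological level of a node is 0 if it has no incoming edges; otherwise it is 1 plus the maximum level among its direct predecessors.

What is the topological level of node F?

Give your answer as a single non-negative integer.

Op 1: add_edge(B, F). Edges now: 1
Op 2: add_edge(D, E). Edges now: 2
Op 3: add_edge(E, F). Edges now: 3
Op 4: add_edge(A, E). Edges now: 4
Op 5: add_edge(G, C). Edges now: 5
Op 6: add_edge(A, F). Edges now: 6
Op 7: add_edge(G, F). Edges now: 7
Compute levels (Kahn BFS):
  sources (in-degree 0): A, B, D, G
  process A: level=0
    A->E: in-degree(E)=1, level(E)>=1
    A->F: in-degree(F)=3, level(F)>=1
  process B: level=0
    B->F: in-degree(F)=2, level(F)>=1
  process D: level=0
    D->E: in-degree(E)=0, level(E)=1, enqueue
  process G: level=0
    G->C: in-degree(C)=0, level(C)=1, enqueue
    G->F: in-degree(F)=1, level(F)>=1
  process E: level=1
    E->F: in-degree(F)=0, level(F)=2, enqueue
  process C: level=1
  process F: level=2
All levels: A:0, B:0, C:1, D:0, E:1, F:2, G:0
level(F) = 2

Answer: 2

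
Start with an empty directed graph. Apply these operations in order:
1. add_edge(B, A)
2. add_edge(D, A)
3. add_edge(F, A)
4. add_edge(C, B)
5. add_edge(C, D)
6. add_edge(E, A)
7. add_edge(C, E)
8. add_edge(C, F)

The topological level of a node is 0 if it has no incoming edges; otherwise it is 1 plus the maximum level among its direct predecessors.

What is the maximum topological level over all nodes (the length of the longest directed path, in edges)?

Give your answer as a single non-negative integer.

Op 1: add_edge(B, A). Edges now: 1
Op 2: add_edge(D, A). Edges now: 2
Op 3: add_edge(F, A). Edges now: 3
Op 4: add_edge(C, B). Edges now: 4
Op 5: add_edge(C, D). Edges now: 5
Op 6: add_edge(E, A). Edges now: 6
Op 7: add_edge(C, E). Edges now: 7
Op 8: add_edge(C, F). Edges now: 8
Compute levels (Kahn BFS):
  sources (in-degree 0): C
  process C: level=0
    C->B: in-degree(B)=0, level(B)=1, enqueue
    C->D: in-degree(D)=0, level(D)=1, enqueue
    C->E: in-degree(E)=0, level(E)=1, enqueue
    C->F: in-degree(F)=0, level(F)=1, enqueue
  process B: level=1
    B->A: in-degree(A)=3, level(A)>=2
  process D: level=1
    D->A: in-degree(A)=2, level(A)>=2
  process E: level=1
    E->A: in-degree(A)=1, level(A)>=2
  process F: level=1
    F->A: in-degree(A)=0, level(A)=2, enqueue
  process A: level=2
All levels: A:2, B:1, C:0, D:1, E:1, F:1
max level = 2

Answer: 2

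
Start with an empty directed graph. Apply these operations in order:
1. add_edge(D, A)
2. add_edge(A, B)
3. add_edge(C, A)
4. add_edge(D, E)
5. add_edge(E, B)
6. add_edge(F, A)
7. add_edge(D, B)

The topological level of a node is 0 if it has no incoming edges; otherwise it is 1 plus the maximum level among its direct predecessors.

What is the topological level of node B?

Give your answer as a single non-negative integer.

Op 1: add_edge(D, A). Edges now: 1
Op 2: add_edge(A, B). Edges now: 2
Op 3: add_edge(C, A). Edges now: 3
Op 4: add_edge(D, E). Edges now: 4
Op 5: add_edge(E, B). Edges now: 5
Op 6: add_edge(F, A). Edges now: 6
Op 7: add_edge(D, B). Edges now: 7
Compute levels (Kahn BFS):
  sources (in-degree 0): C, D, F
  process C: level=0
    C->A: in-degree(A)=2, level(A)>=1
  process D: level=0
    D->A: in-degree(A)=1, level(A)>=1
    D->B: in-degree(B)=2, level(B)>=1
    D->E: in-degree(E)=0, level(E)=1, enqueue
  process F: level=0
    F->A: in-degree(A)=0, level(A)=1, enqueue
  process E: level=1
    E->B: in-degree(B)=1, level(B)>=2
  process A: level=1
    A->B: in-degree(B)=0, level(B)=2, enqueue
  process B: level=2
All levels: A:1, B:2, C:0, D:0, E:1, F:0
level(B) = 2

Answer: 2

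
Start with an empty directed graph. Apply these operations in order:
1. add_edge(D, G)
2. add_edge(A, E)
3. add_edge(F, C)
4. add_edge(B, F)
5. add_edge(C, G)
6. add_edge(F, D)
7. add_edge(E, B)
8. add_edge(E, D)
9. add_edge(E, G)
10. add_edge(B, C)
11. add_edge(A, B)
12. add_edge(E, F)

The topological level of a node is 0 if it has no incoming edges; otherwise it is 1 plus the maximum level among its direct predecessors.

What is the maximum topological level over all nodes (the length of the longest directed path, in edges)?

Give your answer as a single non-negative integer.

Answer: 5

Derivation:
Op 1: add_edge(D, G). Edges now: 1
Op 2: add_edge(A, E). Edges now: 2
Op 3: add_edge(F, C). Edges now: 3
Op 4: add_edge(B, F). Edges now: 4
Op 5: add_edge(C, G). Edges now: 5
Op 6: add_edge(F, D). Edges now: 6
Op 7: add_edge(E, B). Edges now: 7
Op 8: add_edge(E, D). Edges now: 8
Op 9: add_edge(E, G). Edges now: 9
Op 10: add_edge(B, C). Edges now: 10
Op 11: add_edge(A, B). Edges now: 11
Op 12: add_edge(E, F). Edges now: 12
Compute levels (Kahn BFS):
  sources (in-degree 0): A
  process A: level=0
    A->B: in-degree(B)=1, level(B)>=1
    A->E: in-degree(E)=0, level(E)=1, enqueue
  process E: level=1
    E->B: in-degree(B)=0, level(B)=2, enqueue
    E->D: in-degree(D)=1, level(D)>=2
    E->F: in-degree(F)=1, level(F)>=2
    E->G: in-degree(G)=2, level(G)>=2
  process B: level=2
    B->C: in-degree(C)=1, level(C)>=3
    B->F: in-degree(F)=0, level(F)=3, enqueue
  process F: level=3
    F->C: in-degree(C)=0, level(C)=4, enqueue
    F->D: in-degree(D)=0, level(D)=4, enqueue
  process C: level=4
    C->G: in-degree(G)=1, level(G)>=5
  process D: level=4
    D->G: in-degree(G)=0, level(G)=5, enqueue
  process G: level=5
All levels: A:0, B:2, C:4, D:4, E:1, F:3, G:5
max level = 5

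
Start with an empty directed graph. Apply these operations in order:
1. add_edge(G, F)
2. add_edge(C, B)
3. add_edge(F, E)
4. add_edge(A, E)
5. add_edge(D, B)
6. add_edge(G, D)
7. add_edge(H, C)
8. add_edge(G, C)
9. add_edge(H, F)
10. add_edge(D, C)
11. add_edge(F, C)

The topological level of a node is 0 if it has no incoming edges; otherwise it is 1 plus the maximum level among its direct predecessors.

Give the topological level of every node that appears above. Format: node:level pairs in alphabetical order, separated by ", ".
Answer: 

Answer: A:0, B:3, C:2, D:1, E:2, F:1, G:0, H:0

Derivation:
Op 1: add_edge(G, F). Edges now: 1
Op 2: add_edge(C, B). Edges now: 2
Op 3: add_edge(F, E). Edges now: 3
Op 4: add_edge(A, E). Edges now: 4
Op 5: add_edge(D, B). Edges now: 5
Op 6: add_edge(G, D). Edges now: 6
Op 7: add_edge(H, C). Edges now: 7
Op 8: add_edge(G, C). Edges now: 8
Op 9: add_edge(H, F). Edges now: 9
Op 10: add_edge(D, C). Edges now: 10
Op 11: add_edge(F, C). Edges now: 11
Compute levels (Kahn BFS):
  sources (in-degree 0): A, G, H
  process A: level=0
    A->E: in-degree(E)=1, level(E)>=1
  process G: level=0
    G->C: in-degree(C)=3, level(C)>=1
    G->D: in-degree(D)=0, level(D)=1, enqueue
    G->F: in-degree(F)=1, level(F)>=1
  process H: level=0
    H->C: in-degree(C)=2, level(C)>=1
    H->F: in-degree(F)=0, level(F)=1, enqueue
  process D: level=1
    D->B: in-degree(B)=1, level(B)>=2
    D->C: in-degree(C)=1, level(C)>=2
  process F: level=1
    F->C: in-degree(C)=0, level(C)=2, enqueue
    F->E: in-degree(E)=0, level(E)=2, enqueue
  process C: level=2
    C->B: in-degree(B)=0, level(B)=3, enqueue
  process E: level=2
  process B: level=3
All levels: A:0, B:3, C:2, D:1, E:2, F:1, G:0, H:0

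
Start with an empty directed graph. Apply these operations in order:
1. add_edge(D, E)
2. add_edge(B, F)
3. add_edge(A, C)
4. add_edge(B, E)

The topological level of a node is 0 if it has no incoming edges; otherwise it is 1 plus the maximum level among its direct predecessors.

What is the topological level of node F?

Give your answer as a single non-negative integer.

Answer: 1

Derivation:
Op 1: add_edge(D, E). Edges now: 1
Op 2: add_edge(B, F). Edges now: 2
Op 3: add_edge(A, C). Edges now: 3
Op 4: add_edge(B, E). Edges now: 4
Compute levels (Kahn BFS):
  sources (in-degree 0): A, B, D
  process A: level=0
    A->C: in-degree(C)=0, level(C)=1, enqueue
  process B: level=0
    B->E: in-degree(E)=1, level(E)>=1
    B->F: in-degree(F)=0, level(F)=1, enqueue
  process D: level=0
    D->E: in-degree(E)=0, level(E)=1, enqueue
  process C: level=1
  process F: level=1
  process E: level=1
All levels: A:0, B:0, C:1, D:0, E:1, F:1
level(F) = 1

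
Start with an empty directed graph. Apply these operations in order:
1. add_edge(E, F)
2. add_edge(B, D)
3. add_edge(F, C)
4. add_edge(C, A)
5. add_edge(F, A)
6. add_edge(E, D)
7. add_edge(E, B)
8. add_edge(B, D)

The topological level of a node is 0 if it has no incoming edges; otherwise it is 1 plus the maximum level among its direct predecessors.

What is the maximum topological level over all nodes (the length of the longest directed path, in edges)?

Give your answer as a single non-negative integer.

Op 1: add_edge(E, F). Edges now: 1
Op 2: add_edge(B, D). Edges now: 2
Op 3: add_edge(F, C). Edges now: 3
Op 4: add_edge(C, A). Edges now: 4
Op 5: add_edge(F, A). Edges now: 5
Op 6: add_edge(E, D). Edges now: 6
Op 7: add_edge(E, B). Edges now: 7
Op 8: add_edge(B, D) (duplicate, no change). Edges now: 7
Compute levels (Kahn BFS):
  sources (in-degree 0): E
  process E: level=0
    E->B: in-degree(B)=0, level(B)=1, enqueue
    E->D: in-degree(D)=1, level(D)>=1
    E->F: in-degree(F)=0, level(F)=1, enqueue
  process B: level=1
    B->D: in-degree(D)=0, level(D)=2, enqueue
  process F: level=1
    F->A: in-degree(A)=1, level(A)>=2
    F->C: in-degree(C)=0, level(C)=2, enqueue
  process D: level=2
  process C: level=2
    C->A: in-degree(A)=0, level(A)=3, enqueue
  process A: level=3
All levels: A:3, B:1, C:2, D:2, E:0, F:1
max level = 3

Answer: 3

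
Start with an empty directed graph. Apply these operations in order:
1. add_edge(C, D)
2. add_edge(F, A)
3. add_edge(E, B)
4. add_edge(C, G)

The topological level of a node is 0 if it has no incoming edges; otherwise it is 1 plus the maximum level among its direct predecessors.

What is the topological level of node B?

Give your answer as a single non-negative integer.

Answer: 1

Derivation:
Op 1: add_edge(C, D). Edges now: 1
Op 2: add_edge(F, A). Edges now: 2
Op 3: add_edge(E, B). Edges now: 3
Op 4: add_edge(C, G). Edges now: 4
Compute levels (Kahn BFS):
  sources (in-degree 0): C, E, F
  process C: level=0
    C->D: in-degree(D)=0, level(D)=1, enqueue
    C->G: in-degree(G)=0, level(G)=1, enqueue
  process E: level=0
    E->B: in-degree(B)=0, level(B)=1, enqueue
  process F: level=0
    F->A: in-degree(A)=0, level(A)=1, enqueue
  process D: level=1
  process G: level=1
  process B: level=1
  process A: level=1
All levels: A:1, B:1, C:0, D:1, E:0, F:0, G:1
level(B) = 1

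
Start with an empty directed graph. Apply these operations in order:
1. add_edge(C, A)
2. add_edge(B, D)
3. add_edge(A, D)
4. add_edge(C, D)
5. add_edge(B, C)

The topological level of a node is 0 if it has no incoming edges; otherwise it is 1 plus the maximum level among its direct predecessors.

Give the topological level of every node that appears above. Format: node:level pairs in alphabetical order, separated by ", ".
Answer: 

Answer: A:2, B:0, C:1, D:3

Derivation:
Op 1: add_edge(C, A). Edges now: 1
Op 2: add_edge(B, D). Edges now: 2
Op 3: add_edge(A, D). Edges now: 3
Op 4: add_edge(C, D). Edges now: 4
Op 5: add_edge(B, C). Edges now: 5
Compute levels (Kahn BFS):
  sources (in-degree 0): B
  process B: level=0
    B->C: in-degree(C)=0, level(C)=1, enqueue
    B->D: in-degree(D)=2, level(D)>=1
  process C: level=1
    C->A: in-degree(A)=0, level(A)=2, enqueue
    C->D: in-degree(D)=1, level(D)>=2
  process A: level=2
    A->D: in-degree(D)=0, level(D)=3, enqueue
  process D: level=3
All levels: A:2, B:0, C:1, D:3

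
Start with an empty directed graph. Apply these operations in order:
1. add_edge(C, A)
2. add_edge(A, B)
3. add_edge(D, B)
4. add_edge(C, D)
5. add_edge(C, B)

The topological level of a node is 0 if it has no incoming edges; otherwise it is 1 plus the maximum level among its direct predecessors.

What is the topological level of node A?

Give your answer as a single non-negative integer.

Op 1: add_edge(C, A). Edges now: 1
Op 2: add_edge(A, B). Edges now: 2
Op 3: add_edge(D, B). Edges now: 3
Op 4: add_edge(C, D). Edges now: 4
Op 5: add_edge(C, B). Edges now: 5
Compute levels (Kahn BFS):
  sources (in-degree 0): C
  process C: level=0
    C->A: in-degree(A)=0, level(A)=1, enqueue
    C->B: in-degree(B)=2, level(B)>=1
    C->D: in-degree(D)=0, level(D)=1, enqueue
  process A: level=1
    A->B: in-degree(B)=1, level(B)>=2
  process D: level=1
    D->B: in-degree(B)=0, level(B)=2, enqueue
  process B: level=2
All levels: A:1, B:2, C:0, D:1
level(A) = 1

Answer: 1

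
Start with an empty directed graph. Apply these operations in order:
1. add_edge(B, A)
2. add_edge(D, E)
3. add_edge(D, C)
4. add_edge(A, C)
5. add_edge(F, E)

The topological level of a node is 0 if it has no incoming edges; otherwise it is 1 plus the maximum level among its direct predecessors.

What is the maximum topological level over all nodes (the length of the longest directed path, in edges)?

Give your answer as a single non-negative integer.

Op 1: add_edge(B, A). Edges now: 1
Op 2: add_edge(D, E). Edges now: 2
Op 3: add_edge(D, C). Edges now: 3
Op 4: add_edge(A, C). Edges now: 4
Op 5: add_edge(F, E). Edges now: 5
Compute levels (Kahn BFS):
  sources (in-degree 0): B, D, F
  process B: level=0
    B->A: in-degree(A)=0, level(A)=1, enqueue
  process D: level=0
    D->C: in-degree(C)=1, level(C)>=1
    D->E: in-degree(E)=1, level(E)>=1
  process F: level=0
    F->E: in-degree(E)=0, level(E)=1, enqueue
  process A: level=1
    A->C: in-degree(C)=0, level(C)=2, enqueue
  process E: level=1
  process C: level=2
All levels: A:1, B:0, C:2, D:0, E:1, F:0
max level = 2

Answer: 2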